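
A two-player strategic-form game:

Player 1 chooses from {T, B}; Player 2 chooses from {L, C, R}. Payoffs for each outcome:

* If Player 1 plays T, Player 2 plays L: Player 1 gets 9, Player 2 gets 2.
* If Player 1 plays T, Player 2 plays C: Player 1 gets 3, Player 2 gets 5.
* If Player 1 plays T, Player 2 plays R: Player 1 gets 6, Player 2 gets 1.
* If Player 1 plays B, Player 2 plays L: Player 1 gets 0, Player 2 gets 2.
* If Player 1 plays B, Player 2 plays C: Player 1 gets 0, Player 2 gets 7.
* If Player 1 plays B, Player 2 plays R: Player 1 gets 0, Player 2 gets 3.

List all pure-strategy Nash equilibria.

(T, L): Player 2 can switch to C (2 → 5). Not NE.
(T, C): Player 1 gets 3, best alternative 0; Player 2 gets 5, best alternative 2. No profitable deviation — NE.
(T, R): Player 2 can switch to L (1 → 2). Not NE.
(B, L): Player 1 can switch to T (0 → 9). Not NE.
(B, C): Player 1 can switch to T (0 → 3). Not NE.
(B, R): Player 1 can switch to T (0 → 6). Not NE.

(T, C)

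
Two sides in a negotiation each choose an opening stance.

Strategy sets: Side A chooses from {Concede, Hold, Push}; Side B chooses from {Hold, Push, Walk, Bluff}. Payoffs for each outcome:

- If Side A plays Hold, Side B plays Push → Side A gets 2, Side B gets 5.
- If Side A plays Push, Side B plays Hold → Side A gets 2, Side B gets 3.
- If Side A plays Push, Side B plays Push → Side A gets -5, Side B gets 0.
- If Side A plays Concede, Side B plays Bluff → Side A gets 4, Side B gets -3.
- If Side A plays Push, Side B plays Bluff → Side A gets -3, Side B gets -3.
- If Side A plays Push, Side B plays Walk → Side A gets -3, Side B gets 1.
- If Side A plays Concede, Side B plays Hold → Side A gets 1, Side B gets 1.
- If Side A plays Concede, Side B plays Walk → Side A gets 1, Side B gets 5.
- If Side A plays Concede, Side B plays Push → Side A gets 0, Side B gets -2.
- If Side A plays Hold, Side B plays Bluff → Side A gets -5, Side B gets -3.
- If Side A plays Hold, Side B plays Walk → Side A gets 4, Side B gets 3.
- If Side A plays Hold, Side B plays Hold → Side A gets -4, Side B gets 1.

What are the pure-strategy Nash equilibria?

(Hold, Push) and (Push, Hold)

Side A against Hold: payoffs 1, -4, 2 → best response Push.
Side A against Push: payoffs 0, 2, -5 → best response Hold.
Side A against Walk: payoffs 1, 4, -3 → best response Hold.
Side A against Bluff: payoffs 4, -5, -3 → best response Concede.
Side B against Concede: payoffs 1, -2, 5, -3 → best response Walk.
Side B against Hold: payoffs 1, 5, 3, -3 → best response Push.
Side B against Push: payoffs 3, 0, 1, -3 → best response Hold.
Mutual best responses: (Hold, Push); (Push, Hold).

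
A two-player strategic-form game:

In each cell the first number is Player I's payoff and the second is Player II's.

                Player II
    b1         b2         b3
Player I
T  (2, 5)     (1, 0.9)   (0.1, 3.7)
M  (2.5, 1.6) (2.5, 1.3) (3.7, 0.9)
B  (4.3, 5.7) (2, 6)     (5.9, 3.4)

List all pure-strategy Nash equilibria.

For each strategy profile, look for a profitable unilateral deviation.
(T, b1): Player I can switch to M (2 → 2.5). Not NE.
(T, b2): Player I can switch to M (1 → 2.5). Not NE.
(T, b3): Player I can switch to M (0.1 → 3.7). Not NE.
(M, b1): Player I can switch to B (2.5 → 4.3). Not NE.
(M, b2): Player II can switch to b1 (1.3 → 1.6). Not NE.
(M, b3): Player I can switch to B (3.7 → 5.9). Not NE.
(B, b1): Player II can switch to b2 (5.7 → 6). Not NE.
(B, b2): Player I can switch to M (2 → 2.5). Not NE.
(The remaining 1 profile has a profitable deviation by the same check.)

This game has no pure Nash equilibrium.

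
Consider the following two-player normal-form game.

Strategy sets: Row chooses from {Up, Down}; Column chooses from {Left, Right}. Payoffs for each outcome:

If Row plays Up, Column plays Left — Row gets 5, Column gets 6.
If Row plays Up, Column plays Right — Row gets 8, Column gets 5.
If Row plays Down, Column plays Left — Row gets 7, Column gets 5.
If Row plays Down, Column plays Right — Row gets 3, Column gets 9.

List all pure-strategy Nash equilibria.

(Up, Left): Row can switch to Down (5 → 7). Not NE.
(Up, Right): Column can switch to Left (5 → 6). Not NE.
(Down, Left): Column can switch to Right (5 → 9). Not NE.
(Down, Right): Row can switch to Up (3 → 8). Not NE.

none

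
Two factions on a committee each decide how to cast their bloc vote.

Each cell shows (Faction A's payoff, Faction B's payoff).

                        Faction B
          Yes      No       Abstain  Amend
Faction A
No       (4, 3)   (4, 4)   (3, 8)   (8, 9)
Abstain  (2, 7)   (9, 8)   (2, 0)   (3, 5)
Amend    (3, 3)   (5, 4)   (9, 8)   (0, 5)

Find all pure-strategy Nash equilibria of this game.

Mark each player's best response to every combination of opponents' strategies; a profile where every player is best-responding is a pure Nash equilibrium.
Faction A against Yes: payoffs 4, 2, 3 → best response No.
Faction A against No: payoffs 4, 9, 5 → best response Abstain.
Faction A against Abstain: payoffs 3, 2, 9 → best response Amend.
Faction A against Amend: payoffs 8, 3, 0 → best response No.
Faction B against No: payoffs 3, 4, 8, 9 → best response Amend.
Faction B against Abstain: payoffs 7, 8, 0, 5 → best response No.
Faction B against Amend: payoffs 3, 4, 8, 5 → best response Abstain.
Mutual best responses: (No, Amend); (Abstain, No); (Amend, Abstain).

(No, Amend); (Abstain, No); (Amend, Abstain)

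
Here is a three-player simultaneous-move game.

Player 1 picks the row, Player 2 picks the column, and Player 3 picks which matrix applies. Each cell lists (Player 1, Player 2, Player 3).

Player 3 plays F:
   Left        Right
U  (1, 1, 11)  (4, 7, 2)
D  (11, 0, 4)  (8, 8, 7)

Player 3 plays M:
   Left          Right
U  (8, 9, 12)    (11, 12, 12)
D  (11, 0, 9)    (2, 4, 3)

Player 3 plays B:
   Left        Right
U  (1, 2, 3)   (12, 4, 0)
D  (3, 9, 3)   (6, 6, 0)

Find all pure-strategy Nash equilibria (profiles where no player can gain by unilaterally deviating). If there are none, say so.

(U, Right, M) and (D, Right, F)

For each player, find the best response to each opponent profile; mutual best responses are the pure NE.
Player 1 against (Left, F): payoffs 1, 11 → best response D.
Player 1 against (Left, M): payoffs 8, 11 → best response D.
Player 1 against (Left, B): payoffs 1, 3 → best response D.
Player 1 against (Right, F): payoffs 4, 8 → best response D.
Player 1 against (Right, M): payoffs 11, 2 → best response U.
Player 1 against (Right, B): payoffs 12, 6 → best response U.
Player 2 against (U, F): payoffs 1, 7 → best response Right.
Player 2 against (U, M): payoffs 9, 12 → best response Right.
Player 2 against (U, B): payoffs 2, 4 → best response Right.
Player 2 against (D, F): payoffs 0, 8 → best response Right.
Player 2 against (D, M): payoffs 0, 4 → best response Right.
Player 2 against (D, B): payoffs 9, 6 → best response Left.
Player 3 against (U, Left): payoffs 11, 12, 3 → best response M.
Player 3 against (U, Right): payoffs 2, 12, 0 → best response M.
Player 3 against (D, Left): payoffs 4, 9, 3 → best response M.
Player 3 against (D, Right): payoffs 7, 3, 0 → best response F.
Mutual best responses: (U, Right, M); (D, Right, F).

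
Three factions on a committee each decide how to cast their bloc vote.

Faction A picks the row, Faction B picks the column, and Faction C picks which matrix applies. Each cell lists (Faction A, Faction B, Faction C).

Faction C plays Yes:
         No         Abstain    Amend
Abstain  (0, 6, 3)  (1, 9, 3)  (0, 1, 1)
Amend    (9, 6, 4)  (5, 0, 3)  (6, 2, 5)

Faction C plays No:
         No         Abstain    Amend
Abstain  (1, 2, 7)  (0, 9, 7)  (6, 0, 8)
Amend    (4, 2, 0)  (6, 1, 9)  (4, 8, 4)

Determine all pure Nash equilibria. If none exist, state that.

(Amend, No, Yes)

Mark each player's best response to every combination of opponents' strategies; a profile where every player is best-responding is a pure Nash equilibrium.
Faction A against (No, Yes): payoffs 0, 9 → best response Amend.
Faction A against (No, No): payoffs 1, 4 → best response Amend.
Faction A against (Abstain, Yes): payoffs 1, 5 → best response Amend.
Faction A against (Abstain, No): payoffs 0, 6 → best response Amend.
Faction A against (Amend, Yes): payoffs 0, 6 → best response Amend.
Faction A against (Amend, No): payoffs 6, 4 → best response Abstain.
Faction B against (Abstain, Yes): payoffs 6, 9, 1 → best response Abstain.
Faction B against (Abstain, No): payoffs 2, 9, 0 → best response Abstain.
Faction B against (Amend, Yes): payoffs 6, 0, 2 → best response No.
Faction B against (Amend, No): payoffs 2, 1, 8 → best response Amend.
Faction C against (Abstain, No): payoffs 3, 7 → best response No.
Faction C against (Abstain, Abstain): payoffs 3, 7 → best response No.
Faction C against (Abstain, Amend): payoffs 1, 8 → best response No.
Faction C against (Amend, No): payoffs 4, 0 → best response Yes.
Faction C against (Amend, Abstain): payoffs 3, 9 → best response No.
Faction C against (Amend, Amend): payoffs 5, 4 → best response Yes.
Mutual best responses: (Amend, No, Yes).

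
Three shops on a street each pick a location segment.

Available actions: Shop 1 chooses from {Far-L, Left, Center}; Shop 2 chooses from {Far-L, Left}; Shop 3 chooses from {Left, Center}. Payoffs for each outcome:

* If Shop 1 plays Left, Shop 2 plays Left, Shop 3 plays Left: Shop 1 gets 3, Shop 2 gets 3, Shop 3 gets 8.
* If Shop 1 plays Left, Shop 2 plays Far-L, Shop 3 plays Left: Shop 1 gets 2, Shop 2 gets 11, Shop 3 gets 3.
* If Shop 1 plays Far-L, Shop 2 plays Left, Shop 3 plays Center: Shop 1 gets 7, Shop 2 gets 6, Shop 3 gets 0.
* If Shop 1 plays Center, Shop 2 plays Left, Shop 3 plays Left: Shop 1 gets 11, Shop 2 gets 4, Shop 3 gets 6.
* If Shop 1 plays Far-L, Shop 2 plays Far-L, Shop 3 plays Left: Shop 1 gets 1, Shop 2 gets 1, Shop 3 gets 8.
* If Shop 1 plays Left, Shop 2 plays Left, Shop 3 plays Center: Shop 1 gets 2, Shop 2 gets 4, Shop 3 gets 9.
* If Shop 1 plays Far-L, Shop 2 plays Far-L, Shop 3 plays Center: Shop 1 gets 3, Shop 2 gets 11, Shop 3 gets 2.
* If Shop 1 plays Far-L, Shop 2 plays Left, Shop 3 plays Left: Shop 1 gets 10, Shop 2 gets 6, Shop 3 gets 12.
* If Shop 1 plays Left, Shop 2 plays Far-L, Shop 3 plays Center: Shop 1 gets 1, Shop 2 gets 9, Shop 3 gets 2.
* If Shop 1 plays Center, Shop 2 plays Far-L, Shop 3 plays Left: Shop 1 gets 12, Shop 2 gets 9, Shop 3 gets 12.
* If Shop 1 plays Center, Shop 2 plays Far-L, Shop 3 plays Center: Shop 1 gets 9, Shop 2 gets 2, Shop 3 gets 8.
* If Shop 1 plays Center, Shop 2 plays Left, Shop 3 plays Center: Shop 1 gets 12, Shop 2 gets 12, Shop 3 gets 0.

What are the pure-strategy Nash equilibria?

(Center, Far-L, Left)

For each strategy profile, look for a profitable unilateral deviation.
(Far-L, Far-L, Left): Shop 1 can switch to Left (1 → 2). Not NE.
(Far-L, Far-L, Center): Shop 1 can switch to Center (3 → 9). Not NE.
(Far-L, Left, Left): Shop 1 can switch to Center (10 → 11). Not NE.
(Far-L, Left, Center): Shop 1 can switch to Center (7 → 12). Not NE.
(Left, Far-L, Left): Shop 1 can switch to Center (2 → 12). Not NE.
(Left, Far-L, Center): Shop 1 can switch to Far-L (1 → 3). Not NE.
(Center, Far-L, Left): Shop 1 gets 12, best alternative 2; Shop 2 gets 9, best alternative 4; Shop 3 gets 12, best alternative 8. No profitable deviation — NE.
(The remaining 5 profiles each have a profitable deviation by the same check.)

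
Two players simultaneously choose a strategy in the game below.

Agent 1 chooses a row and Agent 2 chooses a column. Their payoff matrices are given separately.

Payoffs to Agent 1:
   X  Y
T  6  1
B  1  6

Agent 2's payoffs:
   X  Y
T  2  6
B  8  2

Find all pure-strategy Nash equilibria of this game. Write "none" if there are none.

(T, X): Agent 2 can switch to Y (2 → 6). Not NE.
(T, Y): Agent 1 can switch to B (1 → 6). Not NE.
(B, X): Agent 1 can switch to T (1 → 6). Not NE.
(B, Y): Agent 2 can switch to X (2 → 8). Not NE.

none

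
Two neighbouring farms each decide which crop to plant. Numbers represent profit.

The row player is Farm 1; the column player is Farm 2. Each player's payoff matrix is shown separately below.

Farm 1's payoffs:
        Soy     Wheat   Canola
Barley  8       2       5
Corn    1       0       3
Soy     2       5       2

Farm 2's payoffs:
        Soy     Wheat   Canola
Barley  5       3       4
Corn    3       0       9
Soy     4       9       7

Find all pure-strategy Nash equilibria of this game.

(Barley, Soy): Farm 1 gets 8, best alternative 2; Farm 2 gets 5, best alternative 4. No profitable deviation — NE.
(Barley, Wheat): Farm 1 can switch to Soy (2 → 5). Not NE.
(Barley, Canola): Farm 2 can switch to Soy (4 → 5). Not NE.
(Corn, Soy): Farm 1 can switch to Barley (1 → 8). Not NE.
(Corn, Wheat): Farm 1 can switch to Barley (0 → 2). Not NE.
(Corn, Canola): Farm 1 can switch to Barley (3 → 5). Not NE.
(Soy, Soy): Farm 1 can switch to Barley (2 → 8). Not NE.
(Soy, Wheat): Farm 1 gets 5, best alternative 2; Farm 2 gets 9, best alternative 7. No profitable deviation — NE.
(The remaining 1 profile has a profitable deviation by the same check.)

The pure Nash equilibria are (Barley, Soy), (Soy, Wheat).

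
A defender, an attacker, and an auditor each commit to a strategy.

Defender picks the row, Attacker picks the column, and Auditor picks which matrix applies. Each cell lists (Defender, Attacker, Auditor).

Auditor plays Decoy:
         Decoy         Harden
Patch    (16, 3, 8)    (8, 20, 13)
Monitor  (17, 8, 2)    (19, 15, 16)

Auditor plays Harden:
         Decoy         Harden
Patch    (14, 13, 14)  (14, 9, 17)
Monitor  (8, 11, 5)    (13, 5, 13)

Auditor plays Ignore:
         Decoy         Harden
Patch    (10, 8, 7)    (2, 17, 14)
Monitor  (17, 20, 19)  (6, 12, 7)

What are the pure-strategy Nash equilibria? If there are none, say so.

Pure-strategy Nash equilibria: (Patch, Decoy, Harden); (Monitor, Decoy, Ignore); (Monitor, Harden, Decoy)

Defender against (Decoy, Decoy): payoffs 16, 17 → best response Monitor.
Defender against (Decoy, Harden): payoffs 14, 8 → best response Patch.
Defender against (Decoy, Ignore): payoffs 10, 17 → best response Monitor.
Defender against (Harden, Decoy): payoffs 8, 19 → best response Monitor.
Defender against (Harden, Harden): payoffs 14, 13 → best response Patch.
Defender against (Harden, Ignore): payoffs 2, 6 → best response Monitor.
Attacker against (Patch, Decoy): payoffs 3, 20 → best response Harden.
Attacker against (Patch, Harden): payoffs 13, 9 → best response Decoy.
Attacker against (Patch, Ignore): payoffs 8, 17 → best response Harden.
Attacker against (Monitor, Decoy): payoffs 8, 15 → best response Harden.
Attacker against (Monitor, Harden): payoffs 11, 5 → best response Decoy.
Attacker against (Monitor, Ignore): payoffs 20, 12 → best response Decoy.
Auditor against (Patch, Decoy): payoffs 8, 14, 7 → best response Harden.
Auditor against (Patch, Harden): payoffs 13, 17, 14 → best response Harden.
Auditor against (Monitor, Decoy): payoffs 2, 5, 19 → best response Ignore.
Auditor against (Monitor, Harden): payoffs 16, 13, 7 → best response Decoy.
Mutual best responses: (Patch, Decoy, Harden); (Monitor, Decoy, Ignore); (Monitor, Harden, Decoy).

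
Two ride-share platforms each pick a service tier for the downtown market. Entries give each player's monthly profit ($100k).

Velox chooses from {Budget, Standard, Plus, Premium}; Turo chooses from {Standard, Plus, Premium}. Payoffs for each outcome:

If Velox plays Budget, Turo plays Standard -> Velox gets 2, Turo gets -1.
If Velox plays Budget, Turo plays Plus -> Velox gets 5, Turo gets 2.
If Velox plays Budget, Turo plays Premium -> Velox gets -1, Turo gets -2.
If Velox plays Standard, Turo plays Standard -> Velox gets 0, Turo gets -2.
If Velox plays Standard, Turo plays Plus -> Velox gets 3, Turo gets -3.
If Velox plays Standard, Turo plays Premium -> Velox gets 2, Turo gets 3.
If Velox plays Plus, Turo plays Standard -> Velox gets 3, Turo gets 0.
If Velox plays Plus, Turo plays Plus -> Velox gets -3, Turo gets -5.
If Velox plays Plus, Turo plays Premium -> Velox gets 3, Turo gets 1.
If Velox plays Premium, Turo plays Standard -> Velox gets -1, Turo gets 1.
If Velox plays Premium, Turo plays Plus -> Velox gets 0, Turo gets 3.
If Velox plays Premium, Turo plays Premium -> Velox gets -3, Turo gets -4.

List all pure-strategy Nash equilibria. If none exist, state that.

Mark each player's best response to every combination of opponents' strategies; a profile where every player is best-responding is a pure Nash equilibrium.
Velox against Standard: payoffs 2, 0, 3, -1 → best response Plus.
Velox against Plus: payoffs 5, 3, -3, 0 → best response Budget.
Velox against Premium: payoffs -1, 2, 3, -3 → best response Plus.
Turo against Budget: payoffs -1, 2, -2 → best response Plus.
Turo against Standard: payoffs -2, -3, 3 → best response Premium.
Turo against Plus: payoffs 0, -5, 1 → best response Premium.
Turo against Premium: payoffs 1, 3, -4 → best response Plus.
Mutual best responses: (Budget, Plus); (Plus, Premium).

(Budget, Plus); (Plus, Premium)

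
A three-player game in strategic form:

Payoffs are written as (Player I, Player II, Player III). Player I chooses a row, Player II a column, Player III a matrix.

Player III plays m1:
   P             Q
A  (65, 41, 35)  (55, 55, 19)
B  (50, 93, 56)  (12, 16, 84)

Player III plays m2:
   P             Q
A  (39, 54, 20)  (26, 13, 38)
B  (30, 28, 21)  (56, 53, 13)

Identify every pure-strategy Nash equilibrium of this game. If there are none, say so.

none

Check each profile: it is a Nash equilibrium iff no player can strictly gain by switching unilaterally.
(A, P, m1): Player II can switch to Q (41 → 55). Not NE.
(A, P, m2): Player III can switch to m1 (20 → 35). Not NE.
(A, Q, m1): Player III can switch to m2 (19 → 38). Not NE.
(A, Q, m2): Player I can switch to B (26 → 56). Not NE.
(B, P, m1): Player I can switch to A (50 → 65). Not NE.
(B, P, m2): Player I can switch to A (30 → 39). Not NE.
(The remaining 2 profiles each have a profitable deviation by the same check.)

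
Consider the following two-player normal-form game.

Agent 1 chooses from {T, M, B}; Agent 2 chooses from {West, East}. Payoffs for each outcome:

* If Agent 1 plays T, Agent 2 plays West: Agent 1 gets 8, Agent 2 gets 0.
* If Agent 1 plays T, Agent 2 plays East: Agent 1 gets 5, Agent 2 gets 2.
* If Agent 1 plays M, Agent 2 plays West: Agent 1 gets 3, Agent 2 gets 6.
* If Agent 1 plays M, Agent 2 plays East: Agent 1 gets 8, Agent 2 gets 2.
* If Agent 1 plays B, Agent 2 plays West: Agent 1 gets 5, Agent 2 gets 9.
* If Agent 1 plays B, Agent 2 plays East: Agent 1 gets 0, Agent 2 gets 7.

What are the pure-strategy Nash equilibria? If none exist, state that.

There is no pure-strategy Nash equilibrium.

Agent 1 against West: payoffs 8, 3, 5 → best response T.
Agent 1 against East: payoffs 5, 8, 0 → best response M.
Agent 2 against T: payoffs 0, 2 → best response East.
Agent 2 against M: payoffs 6, 2 → best response West.
Agent 2 against B: payoffs 9, 7 → best response West.
No profile is a mutual best response for all players.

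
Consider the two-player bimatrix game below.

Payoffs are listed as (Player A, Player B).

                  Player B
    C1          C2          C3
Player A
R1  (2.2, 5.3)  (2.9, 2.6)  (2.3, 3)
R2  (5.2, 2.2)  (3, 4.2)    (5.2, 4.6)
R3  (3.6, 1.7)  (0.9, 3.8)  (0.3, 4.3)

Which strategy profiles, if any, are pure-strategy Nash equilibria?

Pure NE: (R2, C3)

Player A against C1: payoffs 2.2, 5.2, 3.6 → best response R2.
Player A against C2: payoffs 2.9, 3, 0.9 → best response R2.
Player A against C3: payoffs 2.3, 5.2, 0.3 → best response R2.
Player B against R1: payoffs 5.3, 2.6, 3 → best response C1.
Player B against R2: payoffs 2.2, 4.2, 4.6 → best response C3.
Player B against R3: payoffs 1.7, 3.8, 4.3 → best response C3.
Mutual best responses: (R2, C3).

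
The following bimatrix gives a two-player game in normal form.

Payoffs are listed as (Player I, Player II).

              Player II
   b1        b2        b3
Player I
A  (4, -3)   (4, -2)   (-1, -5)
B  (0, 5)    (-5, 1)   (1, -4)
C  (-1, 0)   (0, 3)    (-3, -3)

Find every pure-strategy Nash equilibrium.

Player I against b1: payoffs 4, 0, -1 → best response A.
Player I against b2: payoffs 4, -5, 0 → best response A.
Player I against b3: payoffs -1, 1, -3 → best response B.
Player II against A: payoffs -3, -2, -5 → best response b2.
Player II against B: payoffs 5, 1, -4 → best response b1.
Player II against C: payoffs 0, 3, -3 → best response b2.
Mutual best responses: (A, b2).

Pure NE: (A, b2)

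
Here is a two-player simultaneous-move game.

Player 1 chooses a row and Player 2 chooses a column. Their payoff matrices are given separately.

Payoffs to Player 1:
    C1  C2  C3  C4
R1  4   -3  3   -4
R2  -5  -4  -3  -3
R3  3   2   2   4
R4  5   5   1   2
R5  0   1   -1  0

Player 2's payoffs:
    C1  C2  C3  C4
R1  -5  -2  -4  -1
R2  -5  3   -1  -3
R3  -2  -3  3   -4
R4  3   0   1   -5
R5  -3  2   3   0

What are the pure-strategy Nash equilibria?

(R1, C1): Player 1 can switch to R4 (4 → 5). Not NE.
(R1, C2): Player 1 can switch to R3 (-3 → 2). Not NE.
(R1, C3): Player 2 can switch to C2 (-4 → -2). Not NE.
(R1, C4): Player 1 can switch to R2 (-4 → -3). Not NE.
(R2, C1): Player 1 can switch to R1 (-5 → 4). Not NE.
(R2, C2): Player 1 can switch to R1 (-4 → -3). Not NE.
(R2, C3): Player 1 can switch to R1 (-3 → 3). Not NE.
(R2, C4): Player 1 can switch to R3 (-3 → 4). Not NE.
(R3, C1): Player 1 can switch to R1 (3 → 4). Not NE.
(R3, C2): Player 1 can switch to R4 (2 → 5). Not NE.
(R4, C1): Player 1 gets 5, best alternative 4; Player 2 gets 3, best alternative 1. No profitable deviation — NE.
(The remaining 9 profiles each have a profitable deviation by the same check.)

(R4, C1)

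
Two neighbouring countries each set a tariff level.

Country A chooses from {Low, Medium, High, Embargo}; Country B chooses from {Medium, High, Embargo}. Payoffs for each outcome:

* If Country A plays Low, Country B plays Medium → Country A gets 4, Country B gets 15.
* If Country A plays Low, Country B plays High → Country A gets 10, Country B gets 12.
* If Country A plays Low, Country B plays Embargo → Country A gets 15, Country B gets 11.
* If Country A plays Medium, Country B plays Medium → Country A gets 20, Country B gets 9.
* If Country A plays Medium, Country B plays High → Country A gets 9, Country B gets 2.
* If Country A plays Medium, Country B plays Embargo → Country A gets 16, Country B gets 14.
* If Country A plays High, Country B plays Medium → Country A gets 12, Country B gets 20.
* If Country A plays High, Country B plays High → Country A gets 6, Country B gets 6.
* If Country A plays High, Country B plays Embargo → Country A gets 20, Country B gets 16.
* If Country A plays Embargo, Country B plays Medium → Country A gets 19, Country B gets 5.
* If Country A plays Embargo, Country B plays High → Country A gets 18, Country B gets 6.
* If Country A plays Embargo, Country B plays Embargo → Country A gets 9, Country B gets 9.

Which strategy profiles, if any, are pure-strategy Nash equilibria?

This game has no pure Nash equilibrium.

For each strategy profile, look for a profitable unilateral deviation.
(Low, Medium): Country A can switch to Medium (4 → 20). Not NE.
(Low, High): Country A can switch to Embargo (10 → 18). Not NE.
(Low, Embargo): Country A can switch to Medium (15 → 16). Not NE.
(Medium, Medium): Country B can switch to Embargo (9 → 14). Not NE.
(Medium, High): Country A can switch to Low (9 → 10). Not NE.
(Medium, Embargo): Country A can switch to High (16 → 20). Not NE.
(High, Medium): Country A can switch to Medium (12 → 20). Not NE.
(High, High): Country A can switch to Low (6 → 10). Not NE.
(High, Embargo): Country B can switch to Medium (16 → 20). Not NE.
(Embargo, Medium): Country A can switch to Medium (19 → 20). Not NE.
(The remaining 2 profiles each have a profitable deviation by the same check.)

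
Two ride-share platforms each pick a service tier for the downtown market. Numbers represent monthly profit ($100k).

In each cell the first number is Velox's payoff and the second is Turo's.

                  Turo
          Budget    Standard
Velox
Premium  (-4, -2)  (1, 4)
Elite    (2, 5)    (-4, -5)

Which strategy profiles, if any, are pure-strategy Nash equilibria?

(Premium, Budget): Velox can switch to Elite (-4 → 2). Not NE.
(Premium, Standard): Velox gets 1, best alternative -4; Turo gets 4, best alternative -2. No profitable deviation — NE.
(Elite, Budget): Velox gets 2, best alternative -4; Turo gets 5, best alternative -5. No profitable deviation — NE.
(Elite, Standard): Velox can switch to Premium (-4 → 1). Not NE.

The pure Nash equilibria are (Premium, Standard); (Elite, Budget).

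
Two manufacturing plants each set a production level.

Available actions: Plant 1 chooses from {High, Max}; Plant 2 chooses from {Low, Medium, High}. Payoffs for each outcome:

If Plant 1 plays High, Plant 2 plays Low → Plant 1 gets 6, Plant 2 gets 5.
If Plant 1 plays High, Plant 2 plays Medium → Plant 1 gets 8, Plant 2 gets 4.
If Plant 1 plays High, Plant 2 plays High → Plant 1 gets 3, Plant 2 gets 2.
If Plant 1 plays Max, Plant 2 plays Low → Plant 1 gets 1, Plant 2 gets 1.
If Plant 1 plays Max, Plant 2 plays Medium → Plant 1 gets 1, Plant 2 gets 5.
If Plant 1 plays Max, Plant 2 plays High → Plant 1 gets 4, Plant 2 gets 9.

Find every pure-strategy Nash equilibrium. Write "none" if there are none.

For each strategy profile, look for a profitable unilateral deviation.
(High, Low): Plant 1 gets 6, best alternative 1; Plant 2 gets 5, best alternative 4. No profitable deviation — NE.
(High, Medium): Plant 2 can switch to Low (4 → 5). Not NE.
(High, High): Plant 1 can switch to Max (3 → 4). Not NE.
(Max, Low): Plant 1 can switch to High (1 → 6). Not NE.
(Max, Medium): Plant 1 can switch to High (1 → 8). Not NE.
(Max, High): Plant 1 gets 4, best alternative 3; Plant 2 gets 9, best alternative 5. No profitable deviation — NE.

The pure Nash equilibria are (High, Low), (Max, High).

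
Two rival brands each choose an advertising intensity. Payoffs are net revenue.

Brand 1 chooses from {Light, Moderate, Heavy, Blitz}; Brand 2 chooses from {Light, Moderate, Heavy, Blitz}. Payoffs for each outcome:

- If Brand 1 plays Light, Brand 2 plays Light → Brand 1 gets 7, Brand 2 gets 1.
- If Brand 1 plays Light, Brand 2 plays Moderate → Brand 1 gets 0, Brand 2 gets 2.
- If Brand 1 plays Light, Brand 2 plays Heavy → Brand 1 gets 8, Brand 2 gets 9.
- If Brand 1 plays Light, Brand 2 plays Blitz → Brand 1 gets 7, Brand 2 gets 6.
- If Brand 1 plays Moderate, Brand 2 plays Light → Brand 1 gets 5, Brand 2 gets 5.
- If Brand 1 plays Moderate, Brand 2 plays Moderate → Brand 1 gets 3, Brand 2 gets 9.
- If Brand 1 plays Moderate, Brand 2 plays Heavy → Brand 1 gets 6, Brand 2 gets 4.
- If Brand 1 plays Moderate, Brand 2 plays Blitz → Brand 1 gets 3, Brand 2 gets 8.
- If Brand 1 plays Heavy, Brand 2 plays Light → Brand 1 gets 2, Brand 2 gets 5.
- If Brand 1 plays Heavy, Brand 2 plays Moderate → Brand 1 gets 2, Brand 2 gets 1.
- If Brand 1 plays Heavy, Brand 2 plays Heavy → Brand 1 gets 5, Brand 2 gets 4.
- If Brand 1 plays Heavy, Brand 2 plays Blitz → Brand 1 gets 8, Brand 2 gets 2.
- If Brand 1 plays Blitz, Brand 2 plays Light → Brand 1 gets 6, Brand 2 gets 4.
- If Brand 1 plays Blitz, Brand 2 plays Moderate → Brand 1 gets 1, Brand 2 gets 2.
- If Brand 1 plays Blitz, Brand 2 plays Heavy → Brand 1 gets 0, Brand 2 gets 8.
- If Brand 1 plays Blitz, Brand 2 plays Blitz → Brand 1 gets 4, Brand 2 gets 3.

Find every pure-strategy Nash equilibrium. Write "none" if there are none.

The pure Nash equilibria are (Light, Heavy), (Moderate, Moderate).

For each player, find the best response to each opponent profile; mutual best responses are the pure NE.
Brand 1 against Light: payoffs 7, 5, 2, 6 → best response Light.
Brand 1 against Moderate: payoffs 0, 3, 2, 1 → best response Moderate.
Brand 1 against Heavy: payoffs 8, 6, 5, 0 → best response Light.
Brand 1 against Blitz: payoffs 7, 3, 8, 4 → best response Heavy.
Brand 2 against Light: payoffs 1, 2, 9, 6 → best response Heavy.
Brand 2 against Moderate: payoffs 5, 9, 4, 8 → best response Moderate.
Brand 2 against Heavy: payoffs 5, 1, 4, 2 → best response Light.
Brand 2 against Blitz: payoffs 4, 2, 8, 3 → best response Heavy.
Mutual best responses: (Light, Heavy); (Moderate, Moderate).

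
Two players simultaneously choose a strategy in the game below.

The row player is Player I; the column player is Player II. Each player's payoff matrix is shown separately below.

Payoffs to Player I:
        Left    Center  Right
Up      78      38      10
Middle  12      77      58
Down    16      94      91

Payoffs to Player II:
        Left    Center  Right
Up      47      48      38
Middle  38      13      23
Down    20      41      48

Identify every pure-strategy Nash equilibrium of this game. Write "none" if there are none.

Player I against Left: payoffs 78, 12, 16 → best response Up.
Player I against Center: payoffs 38, 77, 94 → best response Down.
Player I against Right: payoffs 10, 58, 91 → best response Down.
Player II against Up: payoffs 47, 48, 38 → best response Center.
Player II against Middle: payoffs 38, 13, 23 → best response Left.
Player II against Down: payoffs 20, 41, 48 → best response Right.
Mutual best responses: (Down, Right).

Pure NE: (Down, Right)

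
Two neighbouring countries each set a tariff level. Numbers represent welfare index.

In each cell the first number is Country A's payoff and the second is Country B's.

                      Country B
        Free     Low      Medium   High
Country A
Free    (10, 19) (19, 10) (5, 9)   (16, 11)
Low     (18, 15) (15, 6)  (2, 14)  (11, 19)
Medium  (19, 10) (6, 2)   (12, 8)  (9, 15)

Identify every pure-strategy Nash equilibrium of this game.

none

Country A against Free: payoffs 10, 18, 19 → best response Medium.
Country A against Low: payoffs 19, 15, 6 → best response Free.
Country A against Medium: payoffs 5, 2, 12 → best response Medium.
Country A against High: payoffs 16, 11, 9 → best response Free.
Country B against Free: payoffs 19, 10, 9, 11 → best response Free.
Country B against Low: payoffs 15, 6, 14, 19 → best response High.
Country B against Medium: payoffs 10, 2, 8, 15 → best response High.
No profile is a mutual best response for all players.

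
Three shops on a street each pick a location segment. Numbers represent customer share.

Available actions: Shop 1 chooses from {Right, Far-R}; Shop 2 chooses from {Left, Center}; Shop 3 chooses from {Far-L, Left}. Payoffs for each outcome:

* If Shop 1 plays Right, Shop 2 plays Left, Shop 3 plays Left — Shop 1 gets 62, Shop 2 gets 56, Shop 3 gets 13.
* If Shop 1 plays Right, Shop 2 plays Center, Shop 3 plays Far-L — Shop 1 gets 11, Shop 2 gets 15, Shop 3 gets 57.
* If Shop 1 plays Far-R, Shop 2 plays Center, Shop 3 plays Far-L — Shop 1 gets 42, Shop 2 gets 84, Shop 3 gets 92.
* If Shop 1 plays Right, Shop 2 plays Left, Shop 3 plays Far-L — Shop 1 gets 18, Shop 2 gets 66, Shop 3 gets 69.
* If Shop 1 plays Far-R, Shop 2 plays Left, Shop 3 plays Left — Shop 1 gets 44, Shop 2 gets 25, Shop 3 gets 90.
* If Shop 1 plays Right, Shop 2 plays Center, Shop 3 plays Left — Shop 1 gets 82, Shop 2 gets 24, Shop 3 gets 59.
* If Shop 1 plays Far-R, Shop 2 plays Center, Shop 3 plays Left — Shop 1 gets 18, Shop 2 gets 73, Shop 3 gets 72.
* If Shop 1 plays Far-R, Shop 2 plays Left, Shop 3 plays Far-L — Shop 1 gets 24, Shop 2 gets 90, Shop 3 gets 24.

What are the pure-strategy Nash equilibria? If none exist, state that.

There is no pure-strategy Nash equilibrium.

(Right, Left, Far-L): Shop 1 can switch to Far-R (18 → 24). Not NE.
(Right, Left, Left): Shop 3 can switch to Far-L (13 → 69). Not NE.
(Right, Center, Far-L): Shop 1 can switch to Far-R (11 → 42). Not NE.
(Right, Center, Left): Shop 2 can switch to Left (24 → 56). Not NE.
(Far-R, Left, Far-L): Shop 3 can switch to Left (24 → 90). Not NE.
(Far-R, Left, Left): Shop 1 can switch to Right (44 → 62). Not NE.
(Far-R, Center, Far-L): Shop 2 can switch to Left (84 → 90). Not NE.
(Far-R, Center, Left): Shop 1 can switch to Right (18 → 82). Not NE.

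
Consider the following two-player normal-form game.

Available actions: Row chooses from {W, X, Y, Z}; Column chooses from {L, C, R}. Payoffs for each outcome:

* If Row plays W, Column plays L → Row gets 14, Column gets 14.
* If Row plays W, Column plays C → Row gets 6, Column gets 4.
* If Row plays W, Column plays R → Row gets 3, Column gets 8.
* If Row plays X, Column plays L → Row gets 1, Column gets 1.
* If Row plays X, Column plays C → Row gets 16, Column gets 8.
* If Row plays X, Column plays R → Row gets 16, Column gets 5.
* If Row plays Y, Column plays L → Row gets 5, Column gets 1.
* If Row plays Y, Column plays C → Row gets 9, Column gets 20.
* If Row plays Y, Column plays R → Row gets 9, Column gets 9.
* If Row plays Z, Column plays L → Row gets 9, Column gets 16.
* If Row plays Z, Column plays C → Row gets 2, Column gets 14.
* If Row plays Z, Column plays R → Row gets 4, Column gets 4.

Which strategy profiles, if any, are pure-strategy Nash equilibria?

(W, L): Row gets 14, best alternative 9; Column gets 14, best alternative 8. No profitable deviation — NE.
(W, C): Row can switch to X (6 → 16). Not NE.
(W, R): Row can switch to X (3 → 16). Not NE.
(X, L): Row can switch to W (1 → 14). Not NE.
(X, C): Row gets 16, best alternative 9; Column gets 8, best alternative 5. No profitable deviation — NE.
(X, R): Column can switch to C (5 → 8). Not NE.
(Y, L): Row can switch to W (5 → 14). Not NE.
(Y, C): Row can switch to X (9 → 16). Not NE.
(Y, R): Row can switch to X (9 → 16). Not NE.
(Z, L): Row can switch to W (9 → 14). Not NE.
(Z, C): Row can switch to W (2 → 6). Not NE.
(Z, R): Row can switch to X (4 → 16). Not NE.

The pure Nash equilibria are (W, L), (X, C).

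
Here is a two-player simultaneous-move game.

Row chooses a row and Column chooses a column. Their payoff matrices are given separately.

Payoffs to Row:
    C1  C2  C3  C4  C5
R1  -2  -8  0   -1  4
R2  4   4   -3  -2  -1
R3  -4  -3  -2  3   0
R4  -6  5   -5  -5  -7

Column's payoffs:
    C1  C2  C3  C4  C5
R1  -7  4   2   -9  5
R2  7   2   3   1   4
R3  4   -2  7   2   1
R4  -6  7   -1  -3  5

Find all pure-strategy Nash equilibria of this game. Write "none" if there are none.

Row against C1: payoffs -2, 4, -4, -6 → best response R2.
Row against C2: payoffs -8, 4, -3, 5 → best response R4.
Row against C3: payoffs 0, -3, -2, -5 → best response R1.
Row against C4: payoffs -1, -2, 3, -5 → best response R3.
Row against C5: payoffs 4, -1, 0, -7 → best response R1.
Column against R1: payoffs -7, 4, 2, -9, 5 → best response C5.
Column against R2: payoffs 7, 2, 3, 1, 4 → best response C1.
Column against R3: payoffs 4, -2, 7, 2, 1 → best response C3.
Column against R4: payoffs -6, 7, -1, -3, 5 → best response C2.
Mutual best responses: (R1, C5); (R2, C1); (R4, C2).

(R1, C5), (R2, C1), (R4, C2)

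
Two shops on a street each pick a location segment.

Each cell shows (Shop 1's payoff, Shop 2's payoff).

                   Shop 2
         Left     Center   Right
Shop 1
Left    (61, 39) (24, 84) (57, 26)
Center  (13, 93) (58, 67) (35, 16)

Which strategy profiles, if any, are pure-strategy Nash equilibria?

This game has no pure Nash equilibrium.

Mark each player's best response to every combination of opponents' strategies; a profile where every player is best-responding is a pure Nash equilibrium.
Shop 1 against Left: payoffs 61, 13 → best response Left.
Shop 1 against Center: payoffs 24, 58 → best response Center.
Shop 1 against Right: payoffs 57, 35 → best response Left.
Shop 2 against Left: payoffs 39, 84, 26 → best response Center.
Shop 2 against Center: payoffs 93, 67, 16 → best response Left.
No profile is a mutual best response for all players.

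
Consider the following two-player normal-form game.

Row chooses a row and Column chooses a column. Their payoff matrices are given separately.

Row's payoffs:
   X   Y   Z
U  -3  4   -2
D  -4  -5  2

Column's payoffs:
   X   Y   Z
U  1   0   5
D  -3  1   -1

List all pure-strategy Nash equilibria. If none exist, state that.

Mark each player's best response to every combination of opponents' strategies; a profile where every player is best-responding is a pure Nash equilibrium.
Row against X: payoffs -3, -4 → best response U.
Row against Y: payoffs 4, -5 → best response U.
Row against Z: payoffs -2, 2 → best response D.
Column against U: payoffs 1, 0, 5 → best response Z.
Column against D: payoffs -3, 1, -1 → best response Y.
No profile is a mutual best response for all players.

This game has no pure Nash equilibrium.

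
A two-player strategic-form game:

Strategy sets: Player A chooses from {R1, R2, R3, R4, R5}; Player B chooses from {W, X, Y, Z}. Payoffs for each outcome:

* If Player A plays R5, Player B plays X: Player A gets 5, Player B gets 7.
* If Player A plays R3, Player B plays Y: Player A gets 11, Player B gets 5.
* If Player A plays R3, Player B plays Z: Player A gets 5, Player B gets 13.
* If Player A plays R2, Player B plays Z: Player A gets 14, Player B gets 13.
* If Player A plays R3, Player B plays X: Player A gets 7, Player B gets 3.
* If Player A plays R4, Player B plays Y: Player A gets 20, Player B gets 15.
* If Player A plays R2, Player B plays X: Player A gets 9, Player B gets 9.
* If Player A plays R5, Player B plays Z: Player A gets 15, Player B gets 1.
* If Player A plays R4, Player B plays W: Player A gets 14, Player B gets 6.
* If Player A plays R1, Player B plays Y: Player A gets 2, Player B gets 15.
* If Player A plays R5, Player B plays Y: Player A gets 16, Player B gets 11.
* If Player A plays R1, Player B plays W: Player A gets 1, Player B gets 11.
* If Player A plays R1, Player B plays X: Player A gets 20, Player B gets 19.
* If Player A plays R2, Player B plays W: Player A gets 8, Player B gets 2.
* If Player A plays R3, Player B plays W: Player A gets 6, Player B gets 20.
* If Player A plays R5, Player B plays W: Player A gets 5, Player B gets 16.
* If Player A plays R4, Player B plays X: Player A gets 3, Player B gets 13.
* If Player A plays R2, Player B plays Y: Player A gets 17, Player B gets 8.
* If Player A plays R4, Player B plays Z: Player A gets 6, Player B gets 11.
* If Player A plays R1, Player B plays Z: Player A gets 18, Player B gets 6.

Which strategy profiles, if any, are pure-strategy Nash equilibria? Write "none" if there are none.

The pure Nash equilibria are (R1, X); (R4, Y).

Player A against W: payoffs 1, 8, 6, 14, 5 → best response R4.
Player A against X: payoffs 20, 9, 7, 3, 5 → best response R1.
Player A against Y: payoffs 2, 17, 11, 20, 16 → best response R4.
Player A against Z: payoffs 18, 14, 5, 6, 15 → best response R1.
Player B against R1: payoffs 11, 19, 15, 6 → best response X.
Player B against R2: payoffs 2, 9, 8, 13 → best response Z.
Player B against R3: payoffs 20, 3, 5, 13 → best response W.
Player B against R4: payoffs 6, 13, 15, 11 → best response Y.
Player B against R5: payoffs 16, 7, 11, 1 → best response W.
Mutual best responses: (R1, X); (R4, Y).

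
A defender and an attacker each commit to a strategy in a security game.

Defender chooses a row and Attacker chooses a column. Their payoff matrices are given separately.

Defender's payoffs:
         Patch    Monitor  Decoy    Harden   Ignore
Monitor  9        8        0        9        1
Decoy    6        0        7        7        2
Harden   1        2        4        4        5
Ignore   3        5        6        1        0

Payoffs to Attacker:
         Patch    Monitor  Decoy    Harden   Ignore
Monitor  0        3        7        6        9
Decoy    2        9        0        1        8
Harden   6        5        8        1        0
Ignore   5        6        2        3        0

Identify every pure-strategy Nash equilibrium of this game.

Defender against Patch: payoffs 9, 6, 1, 3 → best response Monitor.
Defender against Monitor: payoffs 8, 0, 2, 5 → best response Monitor.
Defender against Decoy: payoffs 0, 7, 4, 6 → best response Decoy.
Defender against Harden: payoffs 9, 7, 4, 1 → best response Monitor.
Defender against Ignore: payoffs 1, 2, 5, 0 → best response Harden.
Attacker against Monitor: payoffs 0, 3, 7, 6, 9 → best response Ignore.
Attacker against Decoy: payoffs 2, 9, 0, 1, 8 → best response Monitor.
Attacker against Harden: payoffs 6, 5, 8, 1, 0 → best response Decoy.
Attacker against Ignore: payoffs 5, 6, 2, 3, 0 → best response Monitor.
No profile is a mutual best response for all players.

There is no pure-strategy Nash equilibrium.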